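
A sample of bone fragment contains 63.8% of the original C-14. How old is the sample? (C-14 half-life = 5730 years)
Age = t½ × log₂(1/ratio) = 3715 years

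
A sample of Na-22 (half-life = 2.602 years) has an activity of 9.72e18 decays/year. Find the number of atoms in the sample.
N = A/λ = 3.649e19 atoms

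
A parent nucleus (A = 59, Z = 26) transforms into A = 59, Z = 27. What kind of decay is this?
ΔA = 0, ΔZ = +1 ⇒ beta-minus decay (β⁻)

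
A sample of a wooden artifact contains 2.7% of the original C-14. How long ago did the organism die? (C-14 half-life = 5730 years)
Age = t½ × log₂(1/ratio) = 29860 years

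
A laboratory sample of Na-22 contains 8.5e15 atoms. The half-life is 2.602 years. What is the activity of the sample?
A = λN = 2.264e15 decays/year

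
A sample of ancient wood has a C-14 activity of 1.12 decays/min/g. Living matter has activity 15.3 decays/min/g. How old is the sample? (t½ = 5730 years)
Age = t½ × log₂(A₀/A) = 21610 years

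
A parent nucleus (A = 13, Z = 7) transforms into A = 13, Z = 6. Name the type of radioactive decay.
ΔA = 0, ΔZ = -1 ⇒ beta-plus decay (β⁺) or electron capture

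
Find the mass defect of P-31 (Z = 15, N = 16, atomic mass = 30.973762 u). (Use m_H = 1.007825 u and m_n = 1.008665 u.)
Δm = Z·m_H + N·m_n − M = 0.2823 u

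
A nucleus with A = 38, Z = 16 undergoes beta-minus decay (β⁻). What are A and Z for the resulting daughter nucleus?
Daughter: A = 38, Z = 17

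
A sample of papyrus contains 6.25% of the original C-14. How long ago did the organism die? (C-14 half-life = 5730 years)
Age = t½ × log₂(1/ratio) = 22920 years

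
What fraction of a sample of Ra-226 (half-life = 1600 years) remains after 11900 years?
N/N₀ = (1/2)^(t/t½) = 0.005769 = 0.577%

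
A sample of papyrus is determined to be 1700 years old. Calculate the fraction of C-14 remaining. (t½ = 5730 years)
N/N₀ = (1/2)^(t/t½) = 0.8141 = 81.4%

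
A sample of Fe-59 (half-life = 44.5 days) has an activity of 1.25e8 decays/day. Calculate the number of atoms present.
N = A/λ = 8.025e9 atoms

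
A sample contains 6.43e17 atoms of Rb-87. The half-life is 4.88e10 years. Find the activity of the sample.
A = λN = 9.133e6 decays/year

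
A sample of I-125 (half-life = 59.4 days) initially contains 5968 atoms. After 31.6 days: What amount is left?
N = N₀(1/2)^(t/t½) = 4127 atoms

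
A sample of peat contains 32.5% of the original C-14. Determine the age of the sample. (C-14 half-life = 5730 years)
Age = t½ × log₂(1/ratio) = 9291 years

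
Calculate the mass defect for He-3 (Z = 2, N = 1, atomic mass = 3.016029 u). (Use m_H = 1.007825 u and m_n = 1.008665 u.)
Δm = Z·m_H + N·m_n − M = 0.008286 u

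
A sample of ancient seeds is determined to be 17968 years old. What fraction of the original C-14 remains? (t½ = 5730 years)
N/N₀ = (1/2)^(t/t½) = 0.1138 = 11.4%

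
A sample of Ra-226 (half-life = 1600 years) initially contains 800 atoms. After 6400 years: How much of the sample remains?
N = N₀(1/2)^(t/t½) = 50 atoms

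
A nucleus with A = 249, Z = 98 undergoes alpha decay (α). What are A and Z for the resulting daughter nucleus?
Daughter: A = 245, Z = 96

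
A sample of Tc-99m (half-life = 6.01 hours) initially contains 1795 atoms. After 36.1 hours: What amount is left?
N = N₀(1/2)^(t/t½) = 27.92 atoms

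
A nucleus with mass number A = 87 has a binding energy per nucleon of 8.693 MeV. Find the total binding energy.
B.E. = 8.693 × 87 = 756.3 MeV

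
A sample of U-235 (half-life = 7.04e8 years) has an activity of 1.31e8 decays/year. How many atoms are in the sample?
N = A/λ = 1.331e17 atoms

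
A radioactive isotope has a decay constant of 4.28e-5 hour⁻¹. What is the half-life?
t½ = ln(2)/λ = 16200 hours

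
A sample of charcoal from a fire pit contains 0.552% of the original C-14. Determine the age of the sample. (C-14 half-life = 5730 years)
Age = t½ × log₂(1/ratio) = 42980 years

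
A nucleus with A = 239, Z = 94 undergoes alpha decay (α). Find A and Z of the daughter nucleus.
Daughter: A = 235, Z = 92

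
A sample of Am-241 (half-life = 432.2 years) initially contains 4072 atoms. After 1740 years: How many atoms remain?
N = N₀(1/2)^(t/t½) = 250 atoms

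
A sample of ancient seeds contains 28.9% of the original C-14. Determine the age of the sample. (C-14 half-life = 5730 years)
Age = t½ × log₂(1/ratio) = 10260 years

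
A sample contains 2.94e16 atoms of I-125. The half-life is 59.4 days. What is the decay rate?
A = λN = 3.431e14 decays/day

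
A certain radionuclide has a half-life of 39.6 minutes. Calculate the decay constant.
λ = ln(2)/t½ = 0.0175 minute⁻¹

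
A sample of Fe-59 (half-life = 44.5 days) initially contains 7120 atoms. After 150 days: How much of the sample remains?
N = N₀(1/2)^(t/t½) = 688.3 atoms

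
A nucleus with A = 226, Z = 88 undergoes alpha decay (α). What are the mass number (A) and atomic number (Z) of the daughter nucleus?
Daughter: A = 222, Z = 86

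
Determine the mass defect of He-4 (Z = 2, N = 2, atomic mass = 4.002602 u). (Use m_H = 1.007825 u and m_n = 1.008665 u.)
Δm = Z·m_H + N·m_n − M = 0.03038 u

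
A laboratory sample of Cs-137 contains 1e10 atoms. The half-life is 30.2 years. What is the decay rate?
A = λN = 2.295e8 decays/year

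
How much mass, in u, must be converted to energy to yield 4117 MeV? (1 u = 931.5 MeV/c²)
m = E/c² = 4.42 u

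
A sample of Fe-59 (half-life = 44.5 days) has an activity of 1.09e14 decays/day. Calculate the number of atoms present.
N = A/λ = 6.998e15 atoms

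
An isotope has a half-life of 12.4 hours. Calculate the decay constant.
λ = ln(2)/t½ = 0.0559 hour⁻¹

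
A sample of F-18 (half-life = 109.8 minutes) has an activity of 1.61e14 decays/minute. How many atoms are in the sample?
N = A/λ = 2.55e16 atoms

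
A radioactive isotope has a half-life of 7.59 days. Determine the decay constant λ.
λ = ln(2)/t½ = 0.09132 day⁻¹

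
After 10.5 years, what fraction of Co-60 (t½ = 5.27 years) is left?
N/N₀ = (1/2)^(t/t½) = 0.2513 = 25.1%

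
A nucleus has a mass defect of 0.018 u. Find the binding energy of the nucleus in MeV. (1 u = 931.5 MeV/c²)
B.E. = Δm × 931.5 = 16.77 MeV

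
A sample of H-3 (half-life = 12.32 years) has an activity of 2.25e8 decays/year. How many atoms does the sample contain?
N = A/λ = 3.999e9 atoms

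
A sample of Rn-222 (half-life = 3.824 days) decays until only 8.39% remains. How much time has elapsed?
t = t½ × log₂(N₀/N) = 13.67 days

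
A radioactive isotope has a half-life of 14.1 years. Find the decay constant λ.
λ = ln(2)/t½ = 0.04916 year⁻¹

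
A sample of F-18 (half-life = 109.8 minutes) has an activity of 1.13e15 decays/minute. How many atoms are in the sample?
N = A/λ = 1.79e17 atoms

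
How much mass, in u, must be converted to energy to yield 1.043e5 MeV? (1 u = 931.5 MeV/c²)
m = E/c² = 112 u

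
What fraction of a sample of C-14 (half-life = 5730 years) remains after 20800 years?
N/N₀ = (1/2)^(t/t½) = 0.08077 = 8.08%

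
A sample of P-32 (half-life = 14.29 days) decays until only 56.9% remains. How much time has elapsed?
t = t½ × log₂(N₀/N) = 11.62 days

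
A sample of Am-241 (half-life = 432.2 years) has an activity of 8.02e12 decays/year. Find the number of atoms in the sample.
N = A/λ = 5.001e15 atoms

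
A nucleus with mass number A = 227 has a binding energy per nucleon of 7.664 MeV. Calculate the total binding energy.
B.E. = 7.664 × 227 = 1740 MeV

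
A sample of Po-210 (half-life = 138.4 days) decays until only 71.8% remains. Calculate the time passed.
t = t½ × log₂(N₀/N) = 66.15 days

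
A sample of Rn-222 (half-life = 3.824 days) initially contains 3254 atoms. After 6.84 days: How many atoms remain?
N = N₀(1/2)^(t/t½) = 941.8 atoms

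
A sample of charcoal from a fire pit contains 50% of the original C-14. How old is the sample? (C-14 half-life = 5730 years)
Age = t½ × log₂(1/ratio) = 5730 years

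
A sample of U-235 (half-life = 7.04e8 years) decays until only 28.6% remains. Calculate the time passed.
t = t½ × log₂(N₀/N) = 1.271e9 years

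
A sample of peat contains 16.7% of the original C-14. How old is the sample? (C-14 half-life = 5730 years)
Age = t½ × log₂(1/ratio) = 14800 years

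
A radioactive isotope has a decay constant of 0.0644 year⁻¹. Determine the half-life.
t½ = ln(2)/λ = 10.76 years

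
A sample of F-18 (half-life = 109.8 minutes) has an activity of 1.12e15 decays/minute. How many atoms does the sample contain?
N = A/λ = 1.774e17 atoms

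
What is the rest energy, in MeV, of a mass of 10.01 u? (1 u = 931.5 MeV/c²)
E = mc² = 9324 MeV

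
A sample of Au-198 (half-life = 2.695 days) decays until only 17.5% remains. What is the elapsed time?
t = t½ × log₂(N₀/N) = 6.777 days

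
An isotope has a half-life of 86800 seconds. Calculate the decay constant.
λ = ln(2)/t½ = 7.986e-6 second⁻¹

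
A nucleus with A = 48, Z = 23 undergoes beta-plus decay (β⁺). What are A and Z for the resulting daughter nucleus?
Daughter: A = 48, Z = 22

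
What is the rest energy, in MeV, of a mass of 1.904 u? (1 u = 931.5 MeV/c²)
E = mc² = 1774 MeV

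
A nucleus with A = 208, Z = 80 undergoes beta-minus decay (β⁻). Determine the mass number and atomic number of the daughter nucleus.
Daughter: A = 208, Z = 81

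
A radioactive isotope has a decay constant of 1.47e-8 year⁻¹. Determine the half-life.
t½ = ln(2)/λ = 4.715e7 years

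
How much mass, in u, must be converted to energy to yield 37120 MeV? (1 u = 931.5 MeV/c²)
m = E/c² = 39.85 u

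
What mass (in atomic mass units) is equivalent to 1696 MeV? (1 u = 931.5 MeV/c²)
m = E/c² = 1.821 u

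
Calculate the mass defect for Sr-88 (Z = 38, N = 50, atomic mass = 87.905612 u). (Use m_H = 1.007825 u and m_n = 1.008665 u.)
Δm = Z·m_H + N·m_n − M = 0.825 u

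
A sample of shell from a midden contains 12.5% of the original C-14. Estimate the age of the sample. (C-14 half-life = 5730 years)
Age = t½ × log₂(1/ratio) = 17190 years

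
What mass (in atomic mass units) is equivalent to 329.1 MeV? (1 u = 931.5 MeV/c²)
m = E/c² = 0.3533 u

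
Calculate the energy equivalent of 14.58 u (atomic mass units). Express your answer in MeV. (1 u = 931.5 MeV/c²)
E = mc² = 13580 MeV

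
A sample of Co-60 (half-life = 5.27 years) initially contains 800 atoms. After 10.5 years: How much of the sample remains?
N = N₀(1/2)^(t/t½) = 201.1 atoms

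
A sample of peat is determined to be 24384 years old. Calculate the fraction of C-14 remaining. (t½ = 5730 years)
N/N₀ = (1/2)^(t/t½) = 0.05236 = 5.24%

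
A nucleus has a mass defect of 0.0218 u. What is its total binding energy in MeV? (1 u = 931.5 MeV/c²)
B.E. = Δm × 931.5 = 20.31 MeV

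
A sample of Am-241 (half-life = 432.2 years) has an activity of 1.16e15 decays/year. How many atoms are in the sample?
N = A/λ = 7.233e17 atoms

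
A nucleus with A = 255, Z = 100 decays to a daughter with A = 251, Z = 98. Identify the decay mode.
ΔA = -4, ΔZ = -2 ⇒ alpha decay (α)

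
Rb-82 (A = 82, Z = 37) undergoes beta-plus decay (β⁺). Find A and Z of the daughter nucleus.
Daughter: A = 82, Z = 36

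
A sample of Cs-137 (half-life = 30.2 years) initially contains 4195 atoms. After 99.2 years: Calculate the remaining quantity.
N = N₀(1/2)^(t/t½) = 430.4 atoms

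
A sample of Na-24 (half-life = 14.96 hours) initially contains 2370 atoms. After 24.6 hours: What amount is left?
N = N₀(1/2)^(t/t½) = 758.1 atoms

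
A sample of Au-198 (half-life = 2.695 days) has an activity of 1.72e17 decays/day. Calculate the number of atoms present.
N = A/λ = 6.687e17 atoms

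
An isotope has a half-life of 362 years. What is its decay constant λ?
λ = ln(2)/t½ = 0.001915 year⁻¹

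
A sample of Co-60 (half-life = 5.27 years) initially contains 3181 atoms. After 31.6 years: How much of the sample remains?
N = N₀(1/2)^(t/t½) = 49.83 atoms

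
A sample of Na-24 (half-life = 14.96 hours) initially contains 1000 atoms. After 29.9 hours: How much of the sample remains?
N = N₀(1/2)^(t/t½) = 250.2 atoms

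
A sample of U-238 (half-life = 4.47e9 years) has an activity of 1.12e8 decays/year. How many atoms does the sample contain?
N = A/λ = 7.223e17 atoms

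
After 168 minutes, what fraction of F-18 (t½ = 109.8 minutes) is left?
N/N₀ = (1/2)^(t/t½) = 0.3463 = 34.6%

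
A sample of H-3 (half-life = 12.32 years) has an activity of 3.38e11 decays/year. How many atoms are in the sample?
N = A/λ = 6.008e12 atoms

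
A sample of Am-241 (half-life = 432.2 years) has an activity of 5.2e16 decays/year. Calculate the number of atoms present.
N = A/λ = 3.242e19 atoms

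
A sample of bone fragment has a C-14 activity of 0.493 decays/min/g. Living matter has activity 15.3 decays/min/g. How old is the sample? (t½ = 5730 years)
Age = t½ × log₂(A₀/A) = 28400 years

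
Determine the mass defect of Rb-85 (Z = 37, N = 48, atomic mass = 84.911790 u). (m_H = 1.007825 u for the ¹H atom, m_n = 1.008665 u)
Δm = Z·m_H + N·m_n − M = 0.7937 u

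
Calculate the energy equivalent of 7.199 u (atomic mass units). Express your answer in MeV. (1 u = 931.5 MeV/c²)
E = mc² = 6706 MeV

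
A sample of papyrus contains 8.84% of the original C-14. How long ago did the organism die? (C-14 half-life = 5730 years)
Age = t½ × log₂(1/ratio) = 20050 years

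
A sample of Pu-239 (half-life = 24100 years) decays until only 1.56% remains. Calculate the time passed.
t = t½ × log₂(N₀/N) = 1.447e5 years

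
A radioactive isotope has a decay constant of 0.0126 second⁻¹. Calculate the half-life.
t½ = ln(2)/λ = 55.01 seconds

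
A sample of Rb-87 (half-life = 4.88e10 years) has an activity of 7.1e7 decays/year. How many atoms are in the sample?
N = A/λ = 4.999e18 atoms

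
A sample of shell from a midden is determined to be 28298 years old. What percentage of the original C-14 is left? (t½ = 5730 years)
N/N₀ = (1/2)^(t/t½) = 0.03261 = 3.26%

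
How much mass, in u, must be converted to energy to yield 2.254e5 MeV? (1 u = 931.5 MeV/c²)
m = E/c² = 242 u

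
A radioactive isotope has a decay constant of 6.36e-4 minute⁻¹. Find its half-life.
t½ = ln(2)/λ = 1090 minutes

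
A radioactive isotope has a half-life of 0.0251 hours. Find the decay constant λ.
λ = ln(2)/t½ = 27.62 hour⁻¹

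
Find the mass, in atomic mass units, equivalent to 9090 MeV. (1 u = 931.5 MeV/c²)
m = E/c² = 9.758 u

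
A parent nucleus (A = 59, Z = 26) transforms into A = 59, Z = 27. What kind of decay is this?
ΔA = 0, ΔZ = +1 ⇒ beta-minus decay (β⁻)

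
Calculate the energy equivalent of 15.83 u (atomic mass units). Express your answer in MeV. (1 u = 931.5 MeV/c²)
E = mc² = 14750 MeV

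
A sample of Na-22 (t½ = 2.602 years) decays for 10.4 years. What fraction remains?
N/N₀ = (1/2)^(t/t½) = 0.06263 = 6.26%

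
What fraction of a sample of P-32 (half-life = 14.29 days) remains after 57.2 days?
N/N₀ = (1/2)^(t/t½) = 0.06238 = 6.24%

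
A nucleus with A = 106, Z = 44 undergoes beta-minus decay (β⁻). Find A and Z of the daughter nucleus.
Daughter: A = 106, Z = 45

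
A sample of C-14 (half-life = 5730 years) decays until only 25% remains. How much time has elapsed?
t = t½ × log₂(N₀/N) = 11460 years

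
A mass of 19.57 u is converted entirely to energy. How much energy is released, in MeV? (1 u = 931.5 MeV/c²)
E = mc² = 18230 MeV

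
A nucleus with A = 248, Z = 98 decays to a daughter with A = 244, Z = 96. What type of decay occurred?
ΔA = -4, ΔZ = -2 ⇒ alpha decay (α)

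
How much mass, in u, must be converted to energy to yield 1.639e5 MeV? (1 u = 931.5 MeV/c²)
m = E/c² = 176 u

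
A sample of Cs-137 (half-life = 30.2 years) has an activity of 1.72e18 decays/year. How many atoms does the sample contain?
N = A/λ = 7.494e19 atoms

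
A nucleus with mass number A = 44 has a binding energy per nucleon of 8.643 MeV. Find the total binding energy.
B.E. = 8.643 × 44 = 380.3 MeV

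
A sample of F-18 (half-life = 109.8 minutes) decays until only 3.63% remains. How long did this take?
t = t½ × log₂(N₀/N) = 525.3 minutes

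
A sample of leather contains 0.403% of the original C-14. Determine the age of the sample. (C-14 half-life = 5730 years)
Age = t½ × log₂(1/ratio) = 45580 years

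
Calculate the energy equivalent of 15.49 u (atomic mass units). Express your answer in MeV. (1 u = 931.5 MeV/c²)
E = mc² = 14430 MeV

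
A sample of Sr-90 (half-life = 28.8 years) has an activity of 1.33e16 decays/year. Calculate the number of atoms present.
N = A/λ = 5.526e17 atoms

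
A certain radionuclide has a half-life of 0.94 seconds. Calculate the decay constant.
λ = ln(2)/t½ = 0.7374 second⁻¹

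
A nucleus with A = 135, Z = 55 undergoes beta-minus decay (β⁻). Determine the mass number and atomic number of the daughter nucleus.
Daughter: A = 135, Z = 56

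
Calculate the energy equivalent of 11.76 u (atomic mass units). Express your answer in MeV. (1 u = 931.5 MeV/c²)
E = mc² = 10950 MeV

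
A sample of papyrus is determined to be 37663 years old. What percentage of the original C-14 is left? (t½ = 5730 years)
N/N₀ = (1/2)^(t/t½) = 0.0105 = 1.05%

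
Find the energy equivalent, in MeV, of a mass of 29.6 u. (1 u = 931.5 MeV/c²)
E = mc² = 27570 MeV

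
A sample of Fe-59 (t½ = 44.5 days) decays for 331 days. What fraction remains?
N/N₀ = (1/2)^(t/t½) = 0.005766 = 0.577%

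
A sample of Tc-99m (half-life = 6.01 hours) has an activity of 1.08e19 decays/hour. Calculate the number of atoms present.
N = A/λ = 9.364e19 atoms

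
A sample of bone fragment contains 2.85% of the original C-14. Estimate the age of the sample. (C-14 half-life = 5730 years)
Age = t½ × log₂(1/ratio) = 29410 years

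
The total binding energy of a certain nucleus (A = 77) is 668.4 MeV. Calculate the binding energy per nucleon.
B.E./A = 668.4/77 = 8.681 MeV/nucleon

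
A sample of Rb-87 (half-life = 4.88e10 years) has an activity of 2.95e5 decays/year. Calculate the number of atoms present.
N = A/λ = 2.077e16 atoms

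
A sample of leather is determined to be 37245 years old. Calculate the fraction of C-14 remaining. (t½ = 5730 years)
N/N₀ = (1/2)^(t/t½) = 0.01105 = 1.1%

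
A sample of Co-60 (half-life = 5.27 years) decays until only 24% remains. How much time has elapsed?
t = t½ × log₂(N₀/N) = 10.85 years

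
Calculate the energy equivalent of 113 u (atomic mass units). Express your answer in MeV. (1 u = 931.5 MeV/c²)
E = mc² = 1.053e5 MeV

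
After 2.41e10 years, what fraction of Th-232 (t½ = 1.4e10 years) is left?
N/N₀ = (1/2)^(t/t½) = 0.3032 = 30.3%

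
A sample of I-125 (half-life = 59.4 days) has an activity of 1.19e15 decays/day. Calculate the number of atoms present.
N = A/λ = 1.02e17 atoms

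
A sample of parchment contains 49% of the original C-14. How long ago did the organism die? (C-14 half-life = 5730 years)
Age = t½ × log₂(1/ratio) = 5897 years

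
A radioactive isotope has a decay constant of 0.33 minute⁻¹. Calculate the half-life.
t½ = ln(2)/λ = 2.1 minutes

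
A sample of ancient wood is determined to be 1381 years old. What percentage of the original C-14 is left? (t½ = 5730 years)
N/N₀ = (1/2)^(t/t½) = 0.8462 = 84.6%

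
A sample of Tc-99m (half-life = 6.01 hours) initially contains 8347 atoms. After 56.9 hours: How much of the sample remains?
N = N₀(1/2)^(t/t½) = 11.79 atoms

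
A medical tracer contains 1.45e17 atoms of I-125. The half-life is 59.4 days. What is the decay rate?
A = λN = 1.692e15 decays/day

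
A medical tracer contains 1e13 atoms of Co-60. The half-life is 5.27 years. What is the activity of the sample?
A = λN = 1.315e12 decays/year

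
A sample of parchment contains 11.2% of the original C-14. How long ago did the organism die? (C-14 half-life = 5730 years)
Age = t½ × log₂(1/ratio) = 18100 years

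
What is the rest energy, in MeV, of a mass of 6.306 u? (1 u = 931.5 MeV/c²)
E = mc² = 5874 MeV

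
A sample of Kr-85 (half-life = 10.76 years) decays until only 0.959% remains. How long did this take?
t = t½ × log₂(N₀/N) = 72.14 years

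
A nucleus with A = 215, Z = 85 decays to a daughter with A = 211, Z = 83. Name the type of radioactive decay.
ΔA = -4, ΔZ = -2 ⇒ alpha decay (α)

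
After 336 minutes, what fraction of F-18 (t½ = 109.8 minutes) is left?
N/N₀ = (1/2)^(t/t½) = 0.1199 = 12%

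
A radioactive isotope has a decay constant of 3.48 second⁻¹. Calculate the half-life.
t½ = ln(2)/λ = 0.1992 seconds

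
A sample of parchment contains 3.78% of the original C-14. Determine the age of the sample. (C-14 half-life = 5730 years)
Age = t½ × log₂(1/ratio) = 27080 years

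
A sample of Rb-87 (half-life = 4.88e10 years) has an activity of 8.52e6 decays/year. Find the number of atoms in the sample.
N = A/λ = 5.998e17 atoms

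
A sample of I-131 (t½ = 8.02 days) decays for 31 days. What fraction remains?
N/N₀ = (1/2)^(t/t½) = 0.06861 = 6.86%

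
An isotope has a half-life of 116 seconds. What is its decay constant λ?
λ = ln(2)/t½ = 0.005975 second⁻¹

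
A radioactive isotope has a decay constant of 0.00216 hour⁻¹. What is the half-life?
t½ = ln(2)/λ = 320.9 hours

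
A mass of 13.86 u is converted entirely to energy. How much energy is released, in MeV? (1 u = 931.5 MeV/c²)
E = mc² = 12910 MeV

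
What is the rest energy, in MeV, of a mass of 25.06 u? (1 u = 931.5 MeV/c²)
E = mc² = 23340 MeV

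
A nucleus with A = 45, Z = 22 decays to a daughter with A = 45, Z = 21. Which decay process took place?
ΔA = 0, ΔZ = -1 ⇒ beta-plus decay (β⁺) or electron capture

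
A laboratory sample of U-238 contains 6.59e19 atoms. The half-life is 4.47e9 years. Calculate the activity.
A = λN = 1.022e10 decays/year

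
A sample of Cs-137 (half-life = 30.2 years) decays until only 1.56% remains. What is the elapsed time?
t = t½ × log₂(N₀/N) = 181.3 years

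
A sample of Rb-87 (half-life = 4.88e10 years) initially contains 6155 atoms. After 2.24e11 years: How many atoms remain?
N = N₀(1/2)^(t/t½) = 255.5 atoms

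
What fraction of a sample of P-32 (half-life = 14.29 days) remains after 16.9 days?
N/N₀ = (1/2)^(t/t½) = 0.4405 = 44.1%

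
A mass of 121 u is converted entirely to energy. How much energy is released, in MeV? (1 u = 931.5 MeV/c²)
E = mc² = 1.127e5 MeV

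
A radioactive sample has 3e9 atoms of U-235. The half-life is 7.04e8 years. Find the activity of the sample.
A = λN = 2.954 decays/year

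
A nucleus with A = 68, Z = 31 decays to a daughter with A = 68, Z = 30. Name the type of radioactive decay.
ΔA = 0, ΔZ = -1 ⇒ beta-plus decay (β⁺) or electron capture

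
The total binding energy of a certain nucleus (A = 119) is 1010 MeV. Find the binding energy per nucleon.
B.E./A = 1010/119 = 8.487 MeV/nucleon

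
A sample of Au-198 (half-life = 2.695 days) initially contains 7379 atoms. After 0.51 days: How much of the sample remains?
N = N₀(1/2)^(t/t½) = 6472 atoms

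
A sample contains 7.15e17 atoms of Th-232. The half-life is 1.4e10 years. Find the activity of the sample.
A = λN = 3.54e7 decays/year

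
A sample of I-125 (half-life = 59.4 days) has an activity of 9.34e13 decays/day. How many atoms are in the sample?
N = A/λ = 8.004e15 atoms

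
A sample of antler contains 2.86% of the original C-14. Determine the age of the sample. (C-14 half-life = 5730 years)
Age = t½ × log₂(1/ratio) = 29380 years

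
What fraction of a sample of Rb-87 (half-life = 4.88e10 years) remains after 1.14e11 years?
N/N₀ = (1/2)^(t/t½) = 0.198 = 19.8%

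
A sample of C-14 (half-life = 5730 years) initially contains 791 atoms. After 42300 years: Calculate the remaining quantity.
N = N₀(1/2)^(t/t½) = 4.741 atoms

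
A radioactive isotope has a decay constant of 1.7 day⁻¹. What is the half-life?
t½ = ln(2)/λ = 0.4077 days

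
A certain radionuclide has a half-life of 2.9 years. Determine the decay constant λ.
λ = ln(2)/t½ = 0.239 year⁻¹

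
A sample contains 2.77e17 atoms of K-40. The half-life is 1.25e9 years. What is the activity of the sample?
A = λN = 1.536e8 decays/year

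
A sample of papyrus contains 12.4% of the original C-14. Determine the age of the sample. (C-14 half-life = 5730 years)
Age = t½ × log₂(1/ratio) = 17260 years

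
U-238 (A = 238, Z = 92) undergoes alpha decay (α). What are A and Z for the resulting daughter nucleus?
Daughter: A = 234, Z = 90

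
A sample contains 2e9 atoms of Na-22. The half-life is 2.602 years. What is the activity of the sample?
A = λN = 5.328e8 decays/year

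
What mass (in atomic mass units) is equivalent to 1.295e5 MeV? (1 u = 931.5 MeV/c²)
m = E/c² = 139 u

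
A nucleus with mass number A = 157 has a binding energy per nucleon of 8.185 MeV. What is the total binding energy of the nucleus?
B.E. = 8.185 × 157 = 1285 MeV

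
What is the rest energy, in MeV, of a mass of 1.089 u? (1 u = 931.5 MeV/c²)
E = mc² = 1014 MeV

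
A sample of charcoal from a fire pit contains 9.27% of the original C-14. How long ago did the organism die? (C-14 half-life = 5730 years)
Age = t½ × log₂(1/ratio) = 19660 years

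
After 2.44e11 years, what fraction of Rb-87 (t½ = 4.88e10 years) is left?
N/N₀ = (1/2)^(t/t½) = 0.03125 = 3.12%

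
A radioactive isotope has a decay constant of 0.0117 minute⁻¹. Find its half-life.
t½ = ln(2)/λ = 59.24 minutes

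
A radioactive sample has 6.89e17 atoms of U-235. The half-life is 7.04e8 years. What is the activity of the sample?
A = λN = 6.784e8 decays/year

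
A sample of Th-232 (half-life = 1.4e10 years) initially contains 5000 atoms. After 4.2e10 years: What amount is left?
N = N₀(1/2)^(t/t½) = 625 atoms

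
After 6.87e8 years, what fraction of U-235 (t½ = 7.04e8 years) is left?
N/N₀ = (1/2)^(t/t½) = 0.5084 = 50.8%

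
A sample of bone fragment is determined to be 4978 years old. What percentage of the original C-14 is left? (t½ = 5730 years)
N/N₀ = (1/2)^(t/t½) = 0.5476 = 54.8%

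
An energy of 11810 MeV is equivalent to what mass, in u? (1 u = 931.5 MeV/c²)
m = E/c² = 12.68 u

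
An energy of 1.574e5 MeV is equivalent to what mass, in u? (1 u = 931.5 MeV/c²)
m = E/c² = 169 u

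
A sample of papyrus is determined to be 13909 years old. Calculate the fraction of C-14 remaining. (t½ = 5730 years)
N/N₀ = (1/2)^(t/t½) = 0.1859 = 18.6%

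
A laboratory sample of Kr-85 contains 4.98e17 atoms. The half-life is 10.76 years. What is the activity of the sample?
A = λN = 3.208e16 decays/year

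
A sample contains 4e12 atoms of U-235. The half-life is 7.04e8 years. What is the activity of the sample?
A = λN = 3938 decays/year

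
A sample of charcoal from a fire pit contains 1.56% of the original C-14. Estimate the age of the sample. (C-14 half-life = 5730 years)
Age = t½ × log₂(1/ratio) = 34390 years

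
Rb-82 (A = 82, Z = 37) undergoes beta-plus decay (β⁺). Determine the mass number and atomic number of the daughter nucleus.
Daughter: A = 82, Z = 36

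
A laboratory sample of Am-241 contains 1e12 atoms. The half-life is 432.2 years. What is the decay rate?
A = λN = 1.604e9 decays/year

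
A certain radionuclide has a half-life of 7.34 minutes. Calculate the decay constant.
λ = ln(2)/t½ = 0.09443 minute⁻¹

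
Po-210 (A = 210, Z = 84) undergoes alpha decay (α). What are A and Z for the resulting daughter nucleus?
Daughter: A = 206, Z = 82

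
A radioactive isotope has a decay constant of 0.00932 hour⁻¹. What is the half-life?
t½ = ln(2)/λ = 74.37 hours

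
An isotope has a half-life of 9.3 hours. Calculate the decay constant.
λ = ln(2)/t½ = 0.07453 hour⁻¹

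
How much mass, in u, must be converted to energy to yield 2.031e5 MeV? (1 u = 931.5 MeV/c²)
m = E/c² = 218 u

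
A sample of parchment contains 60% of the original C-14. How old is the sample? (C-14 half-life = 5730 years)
Age = t½ × log₂(1/ratio) = 4223 years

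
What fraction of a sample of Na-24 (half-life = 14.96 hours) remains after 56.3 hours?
N/N₀ = (1/2)^(t/t½) = 0.07364 = 7.36%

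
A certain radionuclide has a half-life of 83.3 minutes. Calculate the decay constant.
λ = ln(2)/t½ = 0.008321 minute⁻¹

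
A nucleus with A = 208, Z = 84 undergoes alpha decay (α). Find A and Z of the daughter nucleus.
Daughter: A = 204, Z = 82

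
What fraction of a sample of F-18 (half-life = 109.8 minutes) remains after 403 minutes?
N/N₀ = (1/2)^(t/t½) = 0.07855 = 7.85%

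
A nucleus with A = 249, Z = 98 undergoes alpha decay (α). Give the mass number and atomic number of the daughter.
Daughter: A = 245, Z = 96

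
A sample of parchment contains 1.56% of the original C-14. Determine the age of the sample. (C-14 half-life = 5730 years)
Age = t½ × log₂(1/ratio) = 34390 years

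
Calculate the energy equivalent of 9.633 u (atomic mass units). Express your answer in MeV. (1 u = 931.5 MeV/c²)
E = mc² = 8973 MeV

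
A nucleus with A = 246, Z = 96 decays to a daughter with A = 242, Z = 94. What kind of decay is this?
ΔA = -4, ΔZ = -2 ⇒ alpha decay (α)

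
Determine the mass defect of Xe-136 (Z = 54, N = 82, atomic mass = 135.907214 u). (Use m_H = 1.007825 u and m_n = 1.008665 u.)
Δm = Z·m_H + N·m_n − M = 1.226 u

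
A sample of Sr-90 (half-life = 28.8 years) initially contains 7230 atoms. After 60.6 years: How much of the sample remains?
N = N₀(1/2)^(t/t½) = 1682 atoms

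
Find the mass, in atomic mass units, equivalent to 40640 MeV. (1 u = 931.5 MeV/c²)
m = E/c² = 43.63 u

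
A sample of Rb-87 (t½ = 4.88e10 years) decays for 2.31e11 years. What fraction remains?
N/N₀ = (1/2)^(t/t½) = 0.03759 = 3.76%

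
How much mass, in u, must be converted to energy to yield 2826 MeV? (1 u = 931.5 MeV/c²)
m = E/c² = 3.034 u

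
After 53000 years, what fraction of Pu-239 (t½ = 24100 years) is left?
N/N₀ = (1/2)^(t/t½) = 0.2178 = 21.8%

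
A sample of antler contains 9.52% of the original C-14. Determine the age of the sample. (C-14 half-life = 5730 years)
Age = t½ × log₂(1/ratio) = 19440 years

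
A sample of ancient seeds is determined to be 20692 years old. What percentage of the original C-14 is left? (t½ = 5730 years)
N/N₀ = (1/2)^(t/t½) = 0.08183 = 8.18%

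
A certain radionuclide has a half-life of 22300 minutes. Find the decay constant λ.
λ = ln(2)/t½ = 3.108e-5 minute⁻¹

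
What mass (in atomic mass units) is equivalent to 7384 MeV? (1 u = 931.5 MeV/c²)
m = E/c² = 7.927 u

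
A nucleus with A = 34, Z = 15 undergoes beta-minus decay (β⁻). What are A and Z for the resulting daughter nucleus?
Daughter: A = 34, Z = 16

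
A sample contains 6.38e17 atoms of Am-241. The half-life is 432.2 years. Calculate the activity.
A = λN = 1.023e15 decays/year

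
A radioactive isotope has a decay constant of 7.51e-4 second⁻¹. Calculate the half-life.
t½ = ln(2)/λ = 923 seconds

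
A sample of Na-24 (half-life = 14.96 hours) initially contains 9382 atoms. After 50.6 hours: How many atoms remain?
N = N₀(1/2)^(t/t½) = 899.7 atoms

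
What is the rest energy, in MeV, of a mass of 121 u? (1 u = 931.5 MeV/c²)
E = mc² = 1.127e5 MeV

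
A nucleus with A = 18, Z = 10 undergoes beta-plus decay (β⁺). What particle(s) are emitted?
β⁺: positron (e⁺) + neutrino (νₑ)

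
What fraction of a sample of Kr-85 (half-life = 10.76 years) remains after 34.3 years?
N/N₀ = (1/2)^(t/t½) = 0.1097 = 11%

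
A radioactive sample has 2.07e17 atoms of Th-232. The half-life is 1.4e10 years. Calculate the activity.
A = λN = 1.025e7 decays/year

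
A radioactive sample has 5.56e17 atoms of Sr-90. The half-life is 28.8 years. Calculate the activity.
A = λN = 1.338e16 decays/year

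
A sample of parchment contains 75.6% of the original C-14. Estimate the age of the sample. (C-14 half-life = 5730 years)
Age = t½ × log₂(1/ratio) = 2312 years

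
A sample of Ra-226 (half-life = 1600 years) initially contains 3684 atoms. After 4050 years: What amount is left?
N = N₀(1/2)^(t/t½) = 637.3 atoms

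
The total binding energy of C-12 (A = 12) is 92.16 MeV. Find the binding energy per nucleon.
B.E./A = 92.16/12 = 7.68 MeV/nucleon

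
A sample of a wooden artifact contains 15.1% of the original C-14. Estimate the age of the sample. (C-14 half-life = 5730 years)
Age = t½ × log₂(1/ratio) = 15630 years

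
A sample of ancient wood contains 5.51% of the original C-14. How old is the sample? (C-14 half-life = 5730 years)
Age = t½ × log₂(1/ratio) = 23960 years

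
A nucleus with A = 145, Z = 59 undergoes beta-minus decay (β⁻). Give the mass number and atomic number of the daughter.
Daughter: A = 145, Z = 60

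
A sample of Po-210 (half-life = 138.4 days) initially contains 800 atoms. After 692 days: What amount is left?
N = N₀(1/2)^(t/t½) = 25 atoms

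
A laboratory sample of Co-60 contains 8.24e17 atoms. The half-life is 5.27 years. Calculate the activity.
A = λN = 1.084e17 decays/year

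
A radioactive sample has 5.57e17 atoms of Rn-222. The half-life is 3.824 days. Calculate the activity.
A = λN = 1.01e17 decays/day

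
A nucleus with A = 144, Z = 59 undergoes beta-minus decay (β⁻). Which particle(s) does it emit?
β⁻: electron (e⁻) + antineutrino (ν̄ₑ)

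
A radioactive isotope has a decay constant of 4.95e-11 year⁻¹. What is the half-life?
t½ = ln(2)/λ = 1.4e10 years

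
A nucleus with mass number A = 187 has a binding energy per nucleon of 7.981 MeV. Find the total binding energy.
B.E. = 7.981 × 187 = 1492 MeV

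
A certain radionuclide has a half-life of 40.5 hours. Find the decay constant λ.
λ = ln(2)/t½ = 0.01711 hour⁻¹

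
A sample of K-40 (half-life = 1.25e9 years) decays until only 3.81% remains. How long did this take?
t = t½ × log₂(N₀/N) = 5.893e9 years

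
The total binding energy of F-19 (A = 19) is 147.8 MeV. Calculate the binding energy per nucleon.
B.E./A = 147.8/19 = 7.779 MeV/nucleon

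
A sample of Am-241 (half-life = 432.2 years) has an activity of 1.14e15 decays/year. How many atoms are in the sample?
N = A/λ = 7.108e17 atoms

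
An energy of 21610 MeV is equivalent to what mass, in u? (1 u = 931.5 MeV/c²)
m = E/c² = 23.2 u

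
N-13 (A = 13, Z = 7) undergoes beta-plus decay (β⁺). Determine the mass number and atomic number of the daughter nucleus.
Daughter: A = 13, Z = 6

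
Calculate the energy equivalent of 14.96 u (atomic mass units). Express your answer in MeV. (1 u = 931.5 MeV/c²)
E = mc² = 13940 MeV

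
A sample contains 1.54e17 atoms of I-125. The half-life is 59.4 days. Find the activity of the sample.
A = λN = 1.797e15 decays/day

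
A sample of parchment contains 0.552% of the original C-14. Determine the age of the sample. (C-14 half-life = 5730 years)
Age = t½ × log₂(1/ratio) = 42980 years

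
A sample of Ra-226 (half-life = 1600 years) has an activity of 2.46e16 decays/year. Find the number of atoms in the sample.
N = A/λ = 5.678e19 atoms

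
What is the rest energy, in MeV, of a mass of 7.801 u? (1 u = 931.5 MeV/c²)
E = mc² = 7267 MeV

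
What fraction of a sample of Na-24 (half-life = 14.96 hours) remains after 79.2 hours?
N/N₀ = (1/2)^(t/t½) = 0.02549 = 2.55%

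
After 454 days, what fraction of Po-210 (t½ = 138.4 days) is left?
N/N₀ = (1/2)^(t/t½) = 0.1029 = 10.3%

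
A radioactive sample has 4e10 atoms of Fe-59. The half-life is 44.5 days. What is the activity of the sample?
A = λN = 6.231e8 decays/day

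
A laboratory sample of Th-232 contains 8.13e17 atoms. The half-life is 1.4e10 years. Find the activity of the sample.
A = λN = 4.025e7 decays/year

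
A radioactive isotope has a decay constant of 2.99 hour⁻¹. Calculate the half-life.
t½ = ln(2)/λ = 0.2318 hours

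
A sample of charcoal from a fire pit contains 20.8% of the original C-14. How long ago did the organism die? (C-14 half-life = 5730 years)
Age = t½ × log₂(1/ratio) = 12980 years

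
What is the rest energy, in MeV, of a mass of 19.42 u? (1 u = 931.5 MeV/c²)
E = mc² = 18090 MeV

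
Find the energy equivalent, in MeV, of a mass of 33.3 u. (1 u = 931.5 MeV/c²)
E = mc² = 31020 MeV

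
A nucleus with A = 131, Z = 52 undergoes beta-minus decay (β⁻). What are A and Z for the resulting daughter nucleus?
Daughter: A = 131, Z = 53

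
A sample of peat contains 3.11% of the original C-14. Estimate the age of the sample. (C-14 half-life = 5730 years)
Age = t½ × log₂(1/ratio) = 28690 years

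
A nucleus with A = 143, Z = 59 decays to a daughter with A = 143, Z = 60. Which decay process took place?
ΔA = 0, ΔZ = +1 ⇒ beta-minus decay (β⁻)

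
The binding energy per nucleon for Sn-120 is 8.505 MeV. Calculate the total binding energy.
B.E. = 8.505 × 120 = 1021 MeV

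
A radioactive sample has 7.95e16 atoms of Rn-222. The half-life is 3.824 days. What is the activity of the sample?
A = λN = 1.441e16 decays/day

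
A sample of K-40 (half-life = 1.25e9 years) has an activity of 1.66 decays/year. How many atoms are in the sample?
N = A/λ = 2.994e9 atoms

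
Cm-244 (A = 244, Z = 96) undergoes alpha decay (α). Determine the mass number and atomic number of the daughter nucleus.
Daughter: A = 240, Z = 94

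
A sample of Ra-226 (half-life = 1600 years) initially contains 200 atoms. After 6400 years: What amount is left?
N = N₀(1/2)^(t/t½) = 12.5 atoms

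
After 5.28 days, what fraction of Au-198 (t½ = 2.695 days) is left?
N/N₀ = (1/2)^(t/t½) = 0.2572 = 25.7%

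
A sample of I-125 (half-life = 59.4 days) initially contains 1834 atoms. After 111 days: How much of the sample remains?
N = N₀(1/2)^(t/t½) = 502.2 atoms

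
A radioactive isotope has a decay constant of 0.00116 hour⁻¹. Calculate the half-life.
t½ = ln(2)/λ = 597.5 hours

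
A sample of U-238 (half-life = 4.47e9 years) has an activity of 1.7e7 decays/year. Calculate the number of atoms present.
N = A/λ = 1.096e17 atoms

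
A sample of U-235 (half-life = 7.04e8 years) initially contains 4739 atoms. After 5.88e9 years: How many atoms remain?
N = N₀(1/2)^(t/t½) = 14.5 atoms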